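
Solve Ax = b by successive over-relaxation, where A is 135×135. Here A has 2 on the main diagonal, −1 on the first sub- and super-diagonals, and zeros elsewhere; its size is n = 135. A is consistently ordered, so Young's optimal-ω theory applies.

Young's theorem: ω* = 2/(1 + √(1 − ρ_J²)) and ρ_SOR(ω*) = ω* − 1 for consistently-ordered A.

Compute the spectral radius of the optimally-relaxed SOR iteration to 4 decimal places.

ρ_SOR = 0.9548

spectrum of D⁻¹(L+U) = {cos(kπ/136) : 1≤k≤135}; ρ_J = cos(π/136) = 0.9997.
√(1−ρ_J²) simplifies to sin(π/136) = 0.02310.
ω* = 2/(1 + 0.02310) = 2/1.02310 = 1.9548.
ρ_SOR = ω* − 1 ≈ 0.9548.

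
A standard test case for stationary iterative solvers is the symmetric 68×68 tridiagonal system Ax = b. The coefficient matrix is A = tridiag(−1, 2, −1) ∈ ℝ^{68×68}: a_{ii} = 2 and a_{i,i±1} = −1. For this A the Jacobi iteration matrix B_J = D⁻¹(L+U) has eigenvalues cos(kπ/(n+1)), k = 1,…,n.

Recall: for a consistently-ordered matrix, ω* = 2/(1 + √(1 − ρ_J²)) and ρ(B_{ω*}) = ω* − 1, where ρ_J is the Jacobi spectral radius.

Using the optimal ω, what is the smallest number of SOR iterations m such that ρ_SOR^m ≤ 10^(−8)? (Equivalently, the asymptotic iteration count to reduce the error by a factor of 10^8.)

m = 203

B_J for the 68×68 system has eigenvalues cos(kπ/69); ρ_J = cos(π/69) = 0.9989637.
1 − cos²(π/69) = sin²(π/69) ⇒ √(1−ρ_J²) = sin(π/69) = 0.0455146.
So ω* = 2/1.0455146 = 1.9129336 (Young).
Hence ρ(B_{ω*}) = 1.9129336 − 1 = 0.9129336.
For 8 digits: m = 8·ln10 / (−ln 0.9129336) = 18.4207/0.0910921 = 202.221; round up → m = 203.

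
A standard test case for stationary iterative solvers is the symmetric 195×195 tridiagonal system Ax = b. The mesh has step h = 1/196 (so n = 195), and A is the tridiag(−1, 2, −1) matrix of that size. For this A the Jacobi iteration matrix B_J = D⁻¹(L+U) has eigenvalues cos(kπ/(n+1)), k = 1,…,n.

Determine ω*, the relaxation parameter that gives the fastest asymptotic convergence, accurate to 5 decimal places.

ω* = 1.96845

spectrum of D⁻¹(L+U) = {cos(kπ/196) : 1≤k≤195}; ρ_J = cos(π/196) = 0.99987.
root = sin(π/196) = 0.016028  (since 1−cos² = sin²).
Young: ω* = 2/(1+√(1−ρ_J²)) = 2/(1+0.016028) = 2/1.016028 = 1.96845.
[ρ_SOR] ω* − 1 = 0.96845.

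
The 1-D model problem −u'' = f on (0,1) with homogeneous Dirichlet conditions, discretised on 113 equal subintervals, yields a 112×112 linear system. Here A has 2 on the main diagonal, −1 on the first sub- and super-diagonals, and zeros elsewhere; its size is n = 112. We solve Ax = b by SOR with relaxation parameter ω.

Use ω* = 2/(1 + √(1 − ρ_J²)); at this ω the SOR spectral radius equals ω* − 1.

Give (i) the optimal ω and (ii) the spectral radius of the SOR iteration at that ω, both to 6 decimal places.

ω* = 1.945907, ρ_SOR = 0.945907

n=112: λ(B_J) = 1 − λ(A)/2 = cos(kπ/113); k=1 gives ρ_J = 0.999614.
√(1−ρ_J²) simplifies to sin(π/113) = 0.0277981.
[ω*] 2 ÷ (1 + 0.0277981) = 2 ÷ 1.0277981 = 1.945907.
[ρ_SOR] ω* − 1 = 0.945907.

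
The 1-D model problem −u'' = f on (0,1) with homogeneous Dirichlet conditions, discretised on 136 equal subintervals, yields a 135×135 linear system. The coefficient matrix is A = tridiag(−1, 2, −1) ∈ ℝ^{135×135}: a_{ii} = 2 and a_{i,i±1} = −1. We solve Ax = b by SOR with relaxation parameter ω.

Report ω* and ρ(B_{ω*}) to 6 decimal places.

ω* = 1.954847, ρ_SOR = 0.954847

spectrum of D⁻¹(L+U) = {cos(kπ/136) : 1≤k≤135}; ρ_J = cos(π/136) = 0.999733.
√(1−ρ_J²) simplifies to sin(π/136) = 0.0230979.
[ω*] 2 ÷ (1 + 0.0230979) = 2 ÷ 1.0230979 = 1.954847.
ρ(B_{ω*}) = ω*−1 = 0.954847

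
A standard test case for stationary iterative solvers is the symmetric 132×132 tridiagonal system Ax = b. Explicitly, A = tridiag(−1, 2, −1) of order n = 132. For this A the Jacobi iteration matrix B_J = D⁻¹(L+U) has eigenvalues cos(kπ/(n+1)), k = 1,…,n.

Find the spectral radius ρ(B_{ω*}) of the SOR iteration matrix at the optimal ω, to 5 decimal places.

ρ_SOR = 0.95385

n=132: λ(B_J) = 1 − λ(A)/2 = cos(kπ/133); k=1 gives ρ_J = 0.99972.
1 − cos²(π/133) = sin²(π/133) ⇒ √(1−ρ_J²) = sin(π/133) = 0.023619.
Then 2/(1+√(1−ρ_J²)) = 2/(1+0.023619); ω* = 2/1.023619 = 1.95385.
Hence ρ(B_{ω*}) = 1.95385 − 1 = 0.95385.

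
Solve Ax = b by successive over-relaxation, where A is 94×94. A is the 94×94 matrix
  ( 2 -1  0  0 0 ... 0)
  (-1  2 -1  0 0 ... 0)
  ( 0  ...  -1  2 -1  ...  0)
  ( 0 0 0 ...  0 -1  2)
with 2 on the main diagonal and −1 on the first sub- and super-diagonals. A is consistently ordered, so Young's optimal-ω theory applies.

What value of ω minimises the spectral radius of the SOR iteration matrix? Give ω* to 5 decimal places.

ω* = 1.93599

½·tridiag(1,0,1) at n=94: λ_k = cos(kπ/95); max |λ| at k=1 ⇒ ρ_J = cos(π/95) ≈ 0.99945.
1 − cos²(π/95) = sin²(π/95) ⇒ √(1−ρ_J²) = sin(π/95) = 0.033063.
ω* = 2/(1+0.033063) = 1.93599
At ω = 1.93599 every |λ(B_ω)| = ω−1, so ρ_SOR = 0.93599.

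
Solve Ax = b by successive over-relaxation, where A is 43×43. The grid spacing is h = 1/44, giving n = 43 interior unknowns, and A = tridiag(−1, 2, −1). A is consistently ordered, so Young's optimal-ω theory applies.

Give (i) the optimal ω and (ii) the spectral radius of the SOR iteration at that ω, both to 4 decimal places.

ρ_J = max_k |cos(kπ/44)| = cos(π/44) = 0.9975
√(1−ρ_J²) simplifies to sin(π/44) = 0.07134.
Then 2/(1+√(1−ρ_J²)) = 2/(1+0.07134); ω* = 2/1.07134 = 1.8668.
ρ_SOR = ω* − 1 = 1.8668 − 1 = 0.8668.

ω* = 1.8668, ρ_SOR = 0.8668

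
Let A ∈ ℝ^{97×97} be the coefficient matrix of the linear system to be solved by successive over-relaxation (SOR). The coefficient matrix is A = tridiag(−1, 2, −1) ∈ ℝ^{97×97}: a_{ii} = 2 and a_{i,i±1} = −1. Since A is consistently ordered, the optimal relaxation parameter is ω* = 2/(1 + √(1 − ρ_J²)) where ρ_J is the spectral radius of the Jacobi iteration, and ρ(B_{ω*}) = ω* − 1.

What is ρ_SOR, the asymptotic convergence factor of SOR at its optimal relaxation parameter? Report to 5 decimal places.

n=97: λ(B_J) = 1 − λ(A)/2 = cos(kπ/98); k=1 gives ρ_J = 0.99949.
√(1−ρ_J²) simplifies to sin(π/98) = 0.032052.
ω* = 2 / (1 + 0.032052) = 2 / 1.032052 ≈ 1.93789.
Hence ρ(B_{ω*}) = 1.93789 − 1 = 0.93789.

ρ_SOR = 0.93789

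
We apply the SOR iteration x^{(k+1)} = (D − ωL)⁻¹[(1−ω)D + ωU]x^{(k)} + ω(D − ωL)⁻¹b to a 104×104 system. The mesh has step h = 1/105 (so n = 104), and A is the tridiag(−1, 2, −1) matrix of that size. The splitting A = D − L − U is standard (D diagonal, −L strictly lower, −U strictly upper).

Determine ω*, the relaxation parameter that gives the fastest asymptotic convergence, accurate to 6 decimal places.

ρ_J = max_k |cos(kπ/105)| = cos(π/105) = 0.999552
√(1−ρ_J²) simplifies to sin(π/105) = 0.0299155.
Then 2/(1+√(1−ρ_J²)) = 2/(1+0.0299155); ω* = 2/1.0299155 = 1.941907.
Hence ρ(B_{ω*}) = 1.941907 − 1 = 0.941907.

ω* = 1.941907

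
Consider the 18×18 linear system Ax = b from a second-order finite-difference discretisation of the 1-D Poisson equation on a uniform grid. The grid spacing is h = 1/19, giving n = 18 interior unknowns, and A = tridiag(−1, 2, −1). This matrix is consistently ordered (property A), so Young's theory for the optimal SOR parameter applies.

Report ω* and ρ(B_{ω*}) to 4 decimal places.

n=18: λ(B_J) = 1 − λ(A)/2 = cos(kπ/19); k=1 gives ρ_J = 0.9864.
1 − cos²(π/19) = sin²(π/19) ⇒ √(1−ρ_J²) = sin(π/19) = 0.16459.
ω* = 2/(1+0.16459) = 1.7173
At ω = 1.7173 every |λ(B_ω)| = ω−1, so ρ_SOR = 0.7173.

ω* = 1.7173, ρ_SOR = 0.7173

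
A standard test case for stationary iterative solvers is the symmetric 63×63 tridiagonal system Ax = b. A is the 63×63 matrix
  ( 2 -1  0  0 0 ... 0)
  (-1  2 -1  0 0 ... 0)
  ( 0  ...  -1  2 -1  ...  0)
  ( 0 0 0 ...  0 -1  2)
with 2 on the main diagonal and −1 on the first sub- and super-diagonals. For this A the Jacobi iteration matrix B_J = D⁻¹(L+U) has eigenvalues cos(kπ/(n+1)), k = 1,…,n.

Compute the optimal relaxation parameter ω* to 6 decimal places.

n=63: λ(B_J) = 1 − λ(A)/2 = cos(kπ/64); k=1 gives ρ_J = 0.998795.
root = sin(π/64) = 0.0490677  (since 1−cos² = sin²).
Young: ω* = 2/(1+√(1−ρ_J²)) = 2/(1+0.0490677) = 2/1.0490677 = 1.906455.
ρ_SOR = ω* − 1 ≈ 0.906455.

ω* = 1.906455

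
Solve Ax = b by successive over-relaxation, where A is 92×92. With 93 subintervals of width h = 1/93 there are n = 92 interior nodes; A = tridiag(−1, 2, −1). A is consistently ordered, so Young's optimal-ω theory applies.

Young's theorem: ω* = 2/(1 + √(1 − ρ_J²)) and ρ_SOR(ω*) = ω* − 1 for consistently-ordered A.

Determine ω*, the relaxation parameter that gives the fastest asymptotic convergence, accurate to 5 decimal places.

With n=92, ρ(Jacobi) = cos(π/93) = 0.99943.
√(1−ρ_J²) simplifies to sin(π/93) = 0.033774.
Then 2/(1+√(1−ρ_J²)) = 2/(1+0.033774); ω* = 2/1.033774 = 1.93466.
At ω = 1.93466 every |λ(B_ω)| = ω−1, so ρ_SOR = 0.93466.

ω* = 1.93466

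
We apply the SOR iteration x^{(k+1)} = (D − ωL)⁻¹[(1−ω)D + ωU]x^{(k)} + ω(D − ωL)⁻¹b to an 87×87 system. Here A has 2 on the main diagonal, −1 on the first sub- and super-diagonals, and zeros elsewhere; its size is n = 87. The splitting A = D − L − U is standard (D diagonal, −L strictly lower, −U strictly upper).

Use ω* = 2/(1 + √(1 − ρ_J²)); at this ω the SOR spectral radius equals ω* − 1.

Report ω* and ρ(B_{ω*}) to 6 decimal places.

With n=87, ρ(Jacobi) = cos(π/88) = 0.999363.
root = sin(π/88) = 0.0356923  (since 1−cos² = sin²).
ω* = 2/(1+0.0356923) = 1.931075
[ρ_SOR] ω* − 1 = 0.931075.

ω* = 1.931075, ρ_SOR = 0.931075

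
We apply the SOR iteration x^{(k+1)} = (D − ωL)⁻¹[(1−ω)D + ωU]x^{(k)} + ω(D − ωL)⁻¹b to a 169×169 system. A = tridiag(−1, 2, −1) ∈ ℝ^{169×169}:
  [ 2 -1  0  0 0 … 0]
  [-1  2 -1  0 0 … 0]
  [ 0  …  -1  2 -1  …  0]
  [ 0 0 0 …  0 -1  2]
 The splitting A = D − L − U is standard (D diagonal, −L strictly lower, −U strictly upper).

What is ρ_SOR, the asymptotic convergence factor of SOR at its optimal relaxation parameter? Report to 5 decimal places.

[ρ_J] n=169: ρ(B_J) = cos(π/(n+1)) = cos(π/170) = 0.99983.
√(1−ρ_J²) simplifies to sin(π/170) = 0.018479.
ω* = 2 / (1 + 0.018479) = 2 / 1.018479 ≈ 1.96371.
ρ_SOR = ω* − 1 = 1.96371 − 1 = 0.96371.

ρ_SOR = 0.96371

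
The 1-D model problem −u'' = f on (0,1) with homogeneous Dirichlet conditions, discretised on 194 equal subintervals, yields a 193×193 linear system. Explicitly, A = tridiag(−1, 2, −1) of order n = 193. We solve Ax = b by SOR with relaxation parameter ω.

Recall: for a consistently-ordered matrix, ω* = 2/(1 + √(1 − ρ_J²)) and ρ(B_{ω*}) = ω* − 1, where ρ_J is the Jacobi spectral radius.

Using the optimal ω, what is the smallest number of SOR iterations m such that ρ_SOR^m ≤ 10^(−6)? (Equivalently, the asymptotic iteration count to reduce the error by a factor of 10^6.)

ρ_J = max_k |cos(kπ/194)| = cos(π/194) = 0.9998689
√(1 − cos²(π/194)) = sin(π/194) ≈ 0.0161931.
ω* = 2/(1+0.0161931) = 1.9681299
At ω = 1.9681299 every |λ(B_ω)| = ω−1, so ρ_SOR = 0.9681299.
ρ_SOR^m ≤ 10^(−6) ⇔ m ≥ 6·ln10/(−ln 0.9681299) = 13.8155/0.032389 = 426.549; m = ⌈426.549⌉ = 427.

m = 427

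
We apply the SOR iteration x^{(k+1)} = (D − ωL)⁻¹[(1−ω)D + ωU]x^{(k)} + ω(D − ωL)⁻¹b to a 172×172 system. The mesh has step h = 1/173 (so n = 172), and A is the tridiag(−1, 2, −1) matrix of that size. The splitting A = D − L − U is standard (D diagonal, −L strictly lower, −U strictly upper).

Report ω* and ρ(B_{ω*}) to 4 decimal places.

ω* = 1.9643, ρ_SOR = 0.9643

[ρ_J] n=172: ρ(B_J) = cos(π/(n+1)) = cos(π/173) = 0.9998.
1 − cos²(π/173) = sin²(π/173) ⇒ √(1−ρ_J²) = sin(π/173) = 0.01816.
Then 2/(1+√(1−ρ_J²)) = 2/(1+0.01816); ω* = 2/1.01816 = 1.9643.
ρ_SOR = ω* − 1 ≈ 0.9643.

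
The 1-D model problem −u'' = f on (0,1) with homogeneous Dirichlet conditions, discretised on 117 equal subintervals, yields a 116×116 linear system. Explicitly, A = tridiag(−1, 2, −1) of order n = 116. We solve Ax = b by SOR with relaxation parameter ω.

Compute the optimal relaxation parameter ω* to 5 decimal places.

ω* = 1.94771

[ρ_J] n=116: ρ(B_J) = cos(π/(n+1)) = cos(π/117) = 0.99964.
root = sin(π/117) = 0.026848  (since 1−cos² = sin²).
[ω*] 2 ÷ (1 + 0.026848) = 2 ÷ 1.026848 = 1.94771.
ρ(B_{ω*}) = ω*−1 = 0.94771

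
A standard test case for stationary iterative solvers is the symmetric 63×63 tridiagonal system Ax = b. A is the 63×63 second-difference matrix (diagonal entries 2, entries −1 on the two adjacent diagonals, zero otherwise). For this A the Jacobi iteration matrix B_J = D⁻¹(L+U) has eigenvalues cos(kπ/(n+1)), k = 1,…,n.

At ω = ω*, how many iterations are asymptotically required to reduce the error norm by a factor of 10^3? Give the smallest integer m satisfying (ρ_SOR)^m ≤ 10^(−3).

m = 71

B_J for the 63×63 system has eigenvalues cos(kπ/64); ρ_J = cos(π/64) = 0.9987955.
1 − cos²(π/64) = sin²(π/64) ⇒ √(1−ρ_J²) = sin(π/64) = 0.0490677.
Then 2/(1+√(1−ρ_J²)) = 2/(1+0.0490677); ω* = 2/1.0490677 = 1.9064547.
ρ(B_{ω*}) = ω*−1 = 0.9064547
3·ln10 = 6.90776; −ln(0.9064547) = 0.0982142; m = ⌈6.90776/0.0982142⌉ = ⌈70.334⌉ = 71.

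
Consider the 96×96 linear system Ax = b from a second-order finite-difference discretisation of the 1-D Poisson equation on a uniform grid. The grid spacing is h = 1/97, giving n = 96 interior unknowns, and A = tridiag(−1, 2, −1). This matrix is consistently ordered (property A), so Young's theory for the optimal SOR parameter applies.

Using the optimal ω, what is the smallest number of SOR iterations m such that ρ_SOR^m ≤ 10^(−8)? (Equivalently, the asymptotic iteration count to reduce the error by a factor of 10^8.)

m = 285

[ρ_J] n=96: ρ(B_J) = cos(π/(n+1)) = cos(π/97) = 0.9994756.
√(1−ρ_J²) = |sin(π/97)| = 0.0323819
Then 2/(1+√(1−ρ_J²)) = 2/(1+0.0323819); ω* = 2/1.0323819 = 1.9372676.
ρ(B_{ω*}) = ω*−1 = 0.9372676
m ≥ 8·ln10 / (−ln 0.9372676) = 284.330; smallest integer m = 285.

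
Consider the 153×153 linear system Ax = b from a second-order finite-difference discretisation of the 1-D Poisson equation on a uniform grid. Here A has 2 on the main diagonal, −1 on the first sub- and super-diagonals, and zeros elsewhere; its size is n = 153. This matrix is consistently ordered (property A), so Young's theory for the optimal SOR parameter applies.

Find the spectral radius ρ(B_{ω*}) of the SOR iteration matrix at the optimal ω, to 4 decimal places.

[ρ_J] n=153: ρ(B_J) = cos(π/(n+1)) = cos(π/154) = 0.9998.
root = sin(π/154) = 0.02040  (since 1−cos² = sin²).
ω* = 2 / (1 + 0.02040) = 2 / 1.02040 ≈ 1.9600.
ρ_SOR = ω* − 1 ≈ 0.9600.

ρ_SOR = 0.9600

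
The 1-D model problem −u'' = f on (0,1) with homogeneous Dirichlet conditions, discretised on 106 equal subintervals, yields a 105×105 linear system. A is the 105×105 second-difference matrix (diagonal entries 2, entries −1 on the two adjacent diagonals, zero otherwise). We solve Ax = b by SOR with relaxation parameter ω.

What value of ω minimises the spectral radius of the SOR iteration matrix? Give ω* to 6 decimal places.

ω* = 1.942439

spectrum of D⁻¹(L+U) = {cos(kπ/106) : 1≤k≤105}; ρ_J = cos(π/106) = 0.999561.
√(1−ρ_J²) simplifies to sin(π/106) = 0.0296333.
Then 2/(1+√(1−ρ_J²)) = 2/(1+0.0296333); ω* = 2/1.0296333 = 1.942439.
Hence ρ(B_{ω*}) = 1.942439 − 1 = 0.942439.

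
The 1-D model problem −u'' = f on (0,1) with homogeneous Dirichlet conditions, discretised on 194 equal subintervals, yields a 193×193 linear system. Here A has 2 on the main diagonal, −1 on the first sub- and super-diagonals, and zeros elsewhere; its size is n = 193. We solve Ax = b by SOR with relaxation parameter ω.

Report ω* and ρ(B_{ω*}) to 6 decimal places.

ω* = 1.968130, ρ_SOR = 0.968130

[ρ_J] n=193: ρ(B_J) = cos(π/(n+1)) = cos(π/194) = 0.999869.
√(1−ρ_J²) simplifies to sin(π/194) = 0.0161931.
ω* = 2 / (1 + 0.0161931) = 2 / 1.0161931 ≈ 1.968130.
ρ(B_{ω*}) = ω*−1 = 0.968130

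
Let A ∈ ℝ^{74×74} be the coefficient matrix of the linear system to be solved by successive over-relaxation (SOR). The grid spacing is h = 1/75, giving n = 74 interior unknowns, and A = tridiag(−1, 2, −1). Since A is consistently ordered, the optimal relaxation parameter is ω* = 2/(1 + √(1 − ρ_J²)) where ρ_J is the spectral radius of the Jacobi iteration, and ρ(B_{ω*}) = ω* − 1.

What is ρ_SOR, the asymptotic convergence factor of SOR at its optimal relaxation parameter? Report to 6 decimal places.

B_J for the 74×74 system has eigenvalues cos(kπ/75); ρ_J = cos(π/75) = 0.999123.
root = sin(π/75) = 0.0418757  (since 1−cos² = sin²).
Young: ω* = 2/(1+√(1−ρ_J²)) = 2/(1+0.0418757) = 2/1.0418757 = 1.919615.
ρ_SOR = ω* − 1 = 1.919615 − 1 = 0.919615.

ρ_SOR = 0.919615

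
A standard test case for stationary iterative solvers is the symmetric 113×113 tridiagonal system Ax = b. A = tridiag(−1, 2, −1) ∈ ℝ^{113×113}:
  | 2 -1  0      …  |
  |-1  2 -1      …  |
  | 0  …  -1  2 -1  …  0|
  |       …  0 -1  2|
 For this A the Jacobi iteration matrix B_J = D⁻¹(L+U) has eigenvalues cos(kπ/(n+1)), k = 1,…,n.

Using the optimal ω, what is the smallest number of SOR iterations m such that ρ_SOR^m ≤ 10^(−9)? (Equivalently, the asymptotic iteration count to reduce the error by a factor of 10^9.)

spectrum of D⁻¹(L+U) = {cos(kπ/114) : 1≤k≤113}; ρ_J = cos(π/114) = 0.9996203.
√(1−ρ_J²) simplifies to sin(π/114) = 0.0275543.
So ω* = 2/1.0275543 = 1.9463692 (Young).
At ω = 1.9463692 every |λ(B_ω)| = ω−1, so ρ_SOR = 0.9463692.
Need (0.9463692)^m ≤ 10^(−9): m ≥ 9·ln10/|ln 0.9463692| = 20.7233/0.0551225 = 375.950 ⇒ m = 376.

m = 376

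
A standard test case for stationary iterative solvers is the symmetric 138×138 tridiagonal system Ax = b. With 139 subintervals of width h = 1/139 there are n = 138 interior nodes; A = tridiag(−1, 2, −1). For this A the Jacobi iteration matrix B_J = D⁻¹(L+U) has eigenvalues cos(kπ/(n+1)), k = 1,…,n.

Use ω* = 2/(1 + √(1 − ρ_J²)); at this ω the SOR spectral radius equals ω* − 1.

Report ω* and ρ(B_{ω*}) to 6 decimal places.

With n=138, ρ(Jacobi) = cos(π/139) = 0.999745.
root = sin(π/139) = 0.0225995  (since 1−cos² = sin²).
Young: ω* = 2/(1+√(1−ρ_J²)) = 2/(1+0.0225995) = 2/1.0225995 = 1.955800.
ρ_SOR = ω* − 1 = 1.955800 − 1 = 0.955800.

ω* = 1.955800, ρ_SOR = 0.955800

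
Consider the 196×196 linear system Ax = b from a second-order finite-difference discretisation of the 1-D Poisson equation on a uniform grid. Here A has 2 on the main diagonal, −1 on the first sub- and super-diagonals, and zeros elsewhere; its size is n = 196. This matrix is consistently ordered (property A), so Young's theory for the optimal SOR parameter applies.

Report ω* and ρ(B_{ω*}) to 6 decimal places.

ω* = 1.968608, ρ_SOR = 0.968608

spectrum of D⁻¹(L+U) = {cos(kπ/197) : 1≤k≤196}; ρ_J = cos(π/197) = 0.999873.
√(1−ρ_J²) simplifies to sin(π/197) = 0.0159465.
ω* = 2/(1+0.0159465) = 1.968608
ρ_SOR = ω* − 1 ≈ 0.968608.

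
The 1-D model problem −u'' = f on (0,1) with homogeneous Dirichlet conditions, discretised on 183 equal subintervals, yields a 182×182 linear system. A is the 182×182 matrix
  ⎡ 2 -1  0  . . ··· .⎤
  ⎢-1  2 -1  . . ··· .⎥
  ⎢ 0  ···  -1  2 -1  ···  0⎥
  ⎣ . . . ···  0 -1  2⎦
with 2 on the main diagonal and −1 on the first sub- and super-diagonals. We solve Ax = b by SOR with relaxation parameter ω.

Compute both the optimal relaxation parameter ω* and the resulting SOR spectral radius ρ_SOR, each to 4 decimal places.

ω* = 1.9662, ρ_SOR = 0.9662

n=182: λ(B_J) = 1 − λ(A)/2 = cos(kπ/183); k=1 gives ρ_J = 0.9999.
√(1 − cos²(π/183)) = sin(π/183) ≈ 0.01717.
So ω* = 2/1.01717 = 1.9662 (Young).
At ω = 1.9662 every |λ(B_ω)| = ω−1, so ρ_SOR = 0.9662.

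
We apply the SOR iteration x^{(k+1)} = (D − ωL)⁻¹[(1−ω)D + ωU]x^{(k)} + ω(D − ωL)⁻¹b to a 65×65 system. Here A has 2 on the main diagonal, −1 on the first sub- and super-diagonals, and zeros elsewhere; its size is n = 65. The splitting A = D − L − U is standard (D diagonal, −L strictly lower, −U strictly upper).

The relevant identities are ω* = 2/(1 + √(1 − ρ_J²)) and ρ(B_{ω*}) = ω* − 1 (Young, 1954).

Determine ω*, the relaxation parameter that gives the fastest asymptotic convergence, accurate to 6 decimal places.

n=65: λ(B_J) = 1 − λ(A)/2 = cos(kπ/66); k=1 gives ρ_J = 0.998867.
√(1 − cos²(π/66)) = sin(π/66) ≈ 0.0475819.
Then 2/(1+√(1−ρ_J²)) = 2/(1+0.0475819); ω* = 2/1.0475819 = 1.909159.
ρ_SOR = ω* − 1 = 1.909159 − 1 = 0.909159.

ω* = 1.909159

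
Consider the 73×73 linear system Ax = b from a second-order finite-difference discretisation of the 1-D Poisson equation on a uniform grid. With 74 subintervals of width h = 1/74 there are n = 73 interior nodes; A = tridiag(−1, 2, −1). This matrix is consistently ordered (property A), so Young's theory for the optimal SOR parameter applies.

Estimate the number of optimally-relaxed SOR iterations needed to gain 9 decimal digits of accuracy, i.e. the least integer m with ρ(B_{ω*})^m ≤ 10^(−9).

m = 244

B_J for the 73×73 system has eigenvalues cos(kπ/74); ρ_J = cos(π/74) = 0.9990990.
root = sin(π/74) = 0.0424412  (since 1−cos² = sin²).
Young: ω* = 2/(1+√(1−ρ_J²)) = 2/(1+0.0424412) = 2/1.0424412 = 1.9185734.
[ρ_SOR] ω* − 1 = 0.9185734.
m ≥ 9·ln10 / (−ln 0.9185734) = 243.994; smallest integer m = 244.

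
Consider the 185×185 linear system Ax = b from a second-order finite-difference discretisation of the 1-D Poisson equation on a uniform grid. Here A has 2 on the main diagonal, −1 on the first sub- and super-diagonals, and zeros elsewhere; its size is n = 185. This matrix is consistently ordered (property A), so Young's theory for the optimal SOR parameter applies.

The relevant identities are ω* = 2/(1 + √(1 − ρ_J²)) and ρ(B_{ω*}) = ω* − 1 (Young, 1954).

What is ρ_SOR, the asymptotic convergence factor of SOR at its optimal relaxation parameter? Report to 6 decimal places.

ρ_SOR = 0.966782

[ρ_J] n=185: ρ(B_J) = cos(π/(n+1)) = cos(π/186) = 0.999857.
1 − cos²(π/186) = sin²(π/186) ⇒ √(1−ρ_J²) = sin(π/186) = 0.0168895.
Young: ω* = 2/(1+√(1−ρ_J²)) = 2/(1+0.0168895) = 2/1.0168895 = 1.966782.
ρ_SOR = ω* − 1 ≈ 0.966782.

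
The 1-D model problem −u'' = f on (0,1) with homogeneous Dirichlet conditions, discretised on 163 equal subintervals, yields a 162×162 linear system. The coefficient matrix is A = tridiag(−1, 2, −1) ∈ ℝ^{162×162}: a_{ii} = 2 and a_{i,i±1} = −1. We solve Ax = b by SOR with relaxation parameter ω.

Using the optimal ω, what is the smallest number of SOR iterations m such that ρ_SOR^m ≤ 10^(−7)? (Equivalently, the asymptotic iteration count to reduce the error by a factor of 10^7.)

m = 419

½·tridiag(1,0,1) at n=162: λ_k = cos(kπ/163); max |λ| at k=1 ⇒ ρ_J = cos(π/163) ≈ 0.9998143.
√(1 − cos²(π/163)) = sin(π/163) ≈ 0.0192724.
ω* = 2/(1+0.0192724) = 1.9621840
[ρ_SOR] ω* − 1 = 0.9621840.
(0.9621840)^m ≤ 10^{−7}  ⇒  m·ln(0.9621840) ≤ −7·ln10  ⇒  m ≥ 418.113  ⇒  m = 419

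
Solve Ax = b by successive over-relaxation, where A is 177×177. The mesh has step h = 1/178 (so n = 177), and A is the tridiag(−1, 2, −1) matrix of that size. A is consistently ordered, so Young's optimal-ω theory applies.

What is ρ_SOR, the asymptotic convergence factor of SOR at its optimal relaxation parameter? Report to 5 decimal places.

[ρ_J] n=177: ρ(B_J) = cos(π/(n+1)) = cos(π/178) = 0.99984.
1 − cos²(π/178) = sin²(π/178) ⇒ √(1−ρ_J²) = sin(π/178) = 0.017648.
[ω*] 2 ÷ (1 + 0.017648) = 2 ÷ 1.017648 = 1.96532.
[ρ_SOR] ω* − 1 = 0.96532.

ρ_SOR = 0.96532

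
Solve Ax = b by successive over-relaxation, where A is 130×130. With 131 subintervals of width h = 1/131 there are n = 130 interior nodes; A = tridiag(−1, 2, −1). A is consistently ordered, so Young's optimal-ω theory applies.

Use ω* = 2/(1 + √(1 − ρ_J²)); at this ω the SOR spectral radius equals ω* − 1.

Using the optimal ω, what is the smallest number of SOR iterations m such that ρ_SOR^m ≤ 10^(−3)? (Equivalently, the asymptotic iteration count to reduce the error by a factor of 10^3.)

ρ_J = max_k |cos(kπ/131)| = cos(π/131) = 0.9997125
√(1 − cos²(π/131)) = sin(π/131) ≈ 0.0239793.
ω* = 2 / (1 + 0.0239793) = 2 / 1.0239793 ≈ 1.9531645.
Hence ρ(B_{ω*}) = 1.9531645 − 1 = 0.9531645.
Need (0.9531645)^m ≤ 10^(−3): m ≥ 3·ln10/|ln 0.9531645| = 6.90776/0.0479678 = 144.008 ⇒ m = 145.

m = 145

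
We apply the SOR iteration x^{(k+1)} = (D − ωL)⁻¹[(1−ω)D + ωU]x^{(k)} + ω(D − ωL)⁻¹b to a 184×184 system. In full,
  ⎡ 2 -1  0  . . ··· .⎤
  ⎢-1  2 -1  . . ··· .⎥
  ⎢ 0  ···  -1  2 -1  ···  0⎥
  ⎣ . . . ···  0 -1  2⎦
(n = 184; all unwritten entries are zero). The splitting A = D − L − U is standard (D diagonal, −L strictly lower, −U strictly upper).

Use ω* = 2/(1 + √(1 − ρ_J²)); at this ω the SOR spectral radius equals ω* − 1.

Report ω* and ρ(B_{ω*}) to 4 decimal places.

ω* = 1.9666, ρ_SOR = 0.9666

B_J for the 184×184 system has eigenvalues cos(kπ/185); ρ_J = cos(π/185) = 0.9999.
√(1−ρ_J²) simplifies to sin(π/185) = 0.01698.
ω* = 2 / (1 + 0.01698) = 2 / 1.01698 ≈ 1.9666.
ρ_SOR = ω* − 1 = 1.9666 − 1 = 0.9666.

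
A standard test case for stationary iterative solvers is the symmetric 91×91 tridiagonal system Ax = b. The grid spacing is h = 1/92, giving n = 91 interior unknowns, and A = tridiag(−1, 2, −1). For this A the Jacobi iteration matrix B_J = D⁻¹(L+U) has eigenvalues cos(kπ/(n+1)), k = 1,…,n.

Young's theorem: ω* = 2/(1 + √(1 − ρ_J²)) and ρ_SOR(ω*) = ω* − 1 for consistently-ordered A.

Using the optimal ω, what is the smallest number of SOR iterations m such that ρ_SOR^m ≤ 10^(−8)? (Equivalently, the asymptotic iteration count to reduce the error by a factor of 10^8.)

n=91: λ(B_J) = 1 − λ(A)/2 = cos(kπ/92); k=1 gives ρ_J = 0.9994170.
√(1−ρ_J²) = |sin(π/92)| = 0.0341411
Young: ω* = 2/(1+√(1−ρ_J²)) = 2/(1+0.0341411) = 2/1.0341411 = 1.9339721.
[ρ_SOR] ω* − 1 = 0.9339721.
8·ln10 = 18.4207; −ln(0.9339721) = 0.0683087; m = ⌈18.4207/0.0683087⌉ = ⌈269.668⌉ = 270.

m = 270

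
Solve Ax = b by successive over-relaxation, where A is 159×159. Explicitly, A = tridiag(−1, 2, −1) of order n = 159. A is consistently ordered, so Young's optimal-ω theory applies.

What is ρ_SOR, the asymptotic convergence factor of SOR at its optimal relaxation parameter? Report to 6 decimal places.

ρ_SOR = 0.961489

spectrum of D⁻¹(L+U) = {cos(kπ/160) : 1≤k≤159}; ρ_J = cos(π/160) = 0.999807.
√(1 − cos²(π/160)) = sin(π/160) ≈ 0.0196337.
ω* = 2 / (1 + 0.0196337) = 2 / 1.0196337 ≈ 1.961489.
[ρ_SOR] ω* − 1 = 0.961489.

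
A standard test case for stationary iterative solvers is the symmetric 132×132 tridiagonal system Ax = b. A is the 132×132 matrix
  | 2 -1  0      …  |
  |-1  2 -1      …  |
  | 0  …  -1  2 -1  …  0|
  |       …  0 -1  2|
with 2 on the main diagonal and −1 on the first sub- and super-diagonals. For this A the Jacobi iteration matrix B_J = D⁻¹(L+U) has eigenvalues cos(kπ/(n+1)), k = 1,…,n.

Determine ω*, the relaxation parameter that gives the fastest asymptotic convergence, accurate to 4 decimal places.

ω* = 1.9539

With n=132, ρ(Jacobi) = cos(π/133) = 0.9997.
√(1−ρ_J²) = |sin(π/133)| = 0.02362
ω* = 2/(1+0.02362) = 1.9539
ρ_SOR = ω* − 1 = 1.9539 − 1 = 0.9539.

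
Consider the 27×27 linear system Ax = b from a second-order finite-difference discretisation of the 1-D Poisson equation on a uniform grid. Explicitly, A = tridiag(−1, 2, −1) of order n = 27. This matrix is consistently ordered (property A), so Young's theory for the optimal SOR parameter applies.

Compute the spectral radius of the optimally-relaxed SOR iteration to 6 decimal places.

ρ_SOR = 0.798619

n=27: λ(B_J) = 1 − λ(A)/2 = cos(kπ/28); k=1 gives ρ_J = 0.993712.
√(1 − cos²(π/28)) = sin(π/28) ≈ 0.1119645.
ω* = 2 / (1 + 0.1119645) = 2 / 1.1119645 ≈ 1.798619.
At ω = 1.798619 every |λ(B_ω)| = ω−1, so ρ_SOR = 0.798619.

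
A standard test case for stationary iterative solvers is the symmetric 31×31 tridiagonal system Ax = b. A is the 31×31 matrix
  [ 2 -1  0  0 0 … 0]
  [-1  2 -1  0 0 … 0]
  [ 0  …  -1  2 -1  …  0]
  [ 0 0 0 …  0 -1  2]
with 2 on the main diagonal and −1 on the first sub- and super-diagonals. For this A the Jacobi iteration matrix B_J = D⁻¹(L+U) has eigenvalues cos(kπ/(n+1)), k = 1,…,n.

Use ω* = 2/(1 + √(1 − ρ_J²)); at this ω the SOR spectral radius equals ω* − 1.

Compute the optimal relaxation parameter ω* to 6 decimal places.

[ρ_J] n=31: ρ(B_J) = cos(π/(n+1)) = cos(π/32) = 0.995185.
root = sin(π/32) = 0.0980171  (since 1−cos² = sin²).
Young: ω* = 2/(1+√(1−ρ_J²)) = 2/(1+0.0980171) = 2/1.0980171 = 1.821465.
At ω = 1.821465 every |λ(B_ω)| = ω−1, so ρ_SOR = 0.821465.

ω* = 1.821465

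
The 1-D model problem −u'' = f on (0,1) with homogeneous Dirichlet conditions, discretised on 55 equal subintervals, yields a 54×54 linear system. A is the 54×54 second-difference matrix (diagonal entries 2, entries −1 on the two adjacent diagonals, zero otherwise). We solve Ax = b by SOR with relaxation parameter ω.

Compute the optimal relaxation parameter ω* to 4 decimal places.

ω* = 1.8920

[ρ_J] n=54: ρ(B_J) = cos(π/(n+1)) = cos(π/55) = 0.9984.
√(1−ρ_J²) = |sin(π/55)| = 0.05709
ω* = 2/(1 + 0.05709) = 2/1.05709 = 1.8920.
and ρ(B_{ω*}) = 1.8920 − 1 = 0.8920.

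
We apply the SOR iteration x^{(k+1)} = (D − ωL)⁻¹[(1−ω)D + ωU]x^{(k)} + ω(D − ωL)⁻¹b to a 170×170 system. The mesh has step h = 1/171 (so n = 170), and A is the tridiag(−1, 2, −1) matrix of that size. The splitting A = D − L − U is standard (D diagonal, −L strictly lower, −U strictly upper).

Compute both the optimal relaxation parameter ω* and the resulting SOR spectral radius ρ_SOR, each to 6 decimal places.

ω* = 1.963921, ρ_SOR = 0.963921

B_J for the 170×170 system has eigenvalues cos(kπ/171); ρ_J = cos(π/171) = 0.999831.
root = sin(π/171) = 0.0183709  (since 1−cos² = sin²).
ω* = 2/(1 + 0.0183709) = 2/1.0183709 = 1.963921.
ρ_SOR = ω* − 1 ≈ 0.963921.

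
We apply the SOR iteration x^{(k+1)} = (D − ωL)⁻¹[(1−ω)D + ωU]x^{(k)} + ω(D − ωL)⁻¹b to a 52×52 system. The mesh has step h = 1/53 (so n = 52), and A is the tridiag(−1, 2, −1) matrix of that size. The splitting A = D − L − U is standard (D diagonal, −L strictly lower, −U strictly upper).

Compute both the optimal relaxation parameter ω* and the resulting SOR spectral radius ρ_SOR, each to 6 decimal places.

spectrum of D⁻¹(L+U) = {cos(kπ/53) : 1≤k≤52}; ρ_J = cos(π/53) = 0.998244.
root = sin(π/53) = 0.0592406  (since 1−cos² = sin²).
ω* = 2 / (1 + 0.0592406) = 2 / 1.0592406 ≈ 1.888145.
Hence ρ(B_{ω*}) = 1.888145 − 1 = 0.888145.

ω* = 1.888145, ρ_SOR = 0.888145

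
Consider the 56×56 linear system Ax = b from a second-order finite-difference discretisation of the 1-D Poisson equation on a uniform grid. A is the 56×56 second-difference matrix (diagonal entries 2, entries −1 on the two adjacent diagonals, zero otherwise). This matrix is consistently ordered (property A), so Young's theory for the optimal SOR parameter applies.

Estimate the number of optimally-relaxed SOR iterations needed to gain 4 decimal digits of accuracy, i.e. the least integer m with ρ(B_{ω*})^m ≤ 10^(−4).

m = 84

n=56: λ(B_J) = 1 − λ(A)/2 = cos(kπ/57); k=1 gives ρ_J = 0.9984815.
√(1−ρ_J²) simplifies to sin(π/57) = 0.0550878.
[ω*] 2 ÷ (1 + 0.0550878) = 2 ÷ 1.0550878 = 1.8955768.
ρ_SOR = ω* − 1 ≈ 0.8955768.
(0.8955768)^m ≤ 10^{−4}  ⇒  m·ln(0.8955768) ≤ −4·ln10  ⇒  m ≥ 83.512  ⇒  m = 84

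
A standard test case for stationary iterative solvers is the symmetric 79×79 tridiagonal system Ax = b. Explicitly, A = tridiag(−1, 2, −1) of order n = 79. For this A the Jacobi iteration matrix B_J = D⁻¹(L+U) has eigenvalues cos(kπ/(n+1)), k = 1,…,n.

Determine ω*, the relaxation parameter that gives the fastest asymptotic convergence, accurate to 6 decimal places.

ω* = 1.924447

B_J for the 79×79 system has eigenvalues cos(kπ/80); ρ_J = cos(π/80) = 0.999229.
root = sin(π/80) = 0.0392598  (since 1−cos² = sin²).
ω* = 2 / (1 + 0.0392598) = 2 / 1.0392598 ≈ 1.924447.
and ρ(B_{ω*}) = 1.924447 − 1 = 0.924447.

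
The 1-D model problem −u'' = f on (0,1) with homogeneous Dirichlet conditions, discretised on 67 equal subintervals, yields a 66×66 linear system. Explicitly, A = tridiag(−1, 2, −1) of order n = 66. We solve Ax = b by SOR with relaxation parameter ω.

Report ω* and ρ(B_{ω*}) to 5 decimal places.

B_J for the 66×66 system has eigenvalues cos(kπ/67); ρ_J = cos(π/67) = 0.99890.
√(1−ρ_J²) simplifies to sin(π/67) = 0.046872.
ω* = 2 / (1 + 0.046872) = 2 / 1.046872 ≈ 1.91045.
At ω = 1.91045 every |λ(B_ω)| = ω−1, so ρ_SOR = 0.91045.

ω* = 1.91045, ρ_SOR = 0.91045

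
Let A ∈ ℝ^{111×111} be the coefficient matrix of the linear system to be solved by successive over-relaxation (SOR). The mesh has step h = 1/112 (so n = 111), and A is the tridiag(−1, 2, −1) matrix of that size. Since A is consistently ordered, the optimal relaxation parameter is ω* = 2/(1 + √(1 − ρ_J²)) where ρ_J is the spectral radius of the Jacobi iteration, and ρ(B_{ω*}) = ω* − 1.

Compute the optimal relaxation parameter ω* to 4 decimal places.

ω* = 1.9454

[ρ_J] n=111: ρ(B_J) = cos(π/(n+1)) = cos(π/112) = 0.9996.
√(1−ρ_J²) = |sin(π/112)| = 0.02805
Then 2/(1+√(1−ρ_J²)) = 2/(1+0.02805); ω* = 2/1.02805 = 1.9454.
ρ_SOR = ω* − 1 ≈ 0.9454.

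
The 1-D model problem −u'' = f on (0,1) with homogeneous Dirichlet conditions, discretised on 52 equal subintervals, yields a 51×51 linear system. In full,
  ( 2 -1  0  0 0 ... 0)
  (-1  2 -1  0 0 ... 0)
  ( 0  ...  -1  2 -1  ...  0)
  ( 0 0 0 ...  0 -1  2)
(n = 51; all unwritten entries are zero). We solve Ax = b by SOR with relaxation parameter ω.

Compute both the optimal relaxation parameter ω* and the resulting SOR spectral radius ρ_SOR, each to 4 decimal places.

[ρ_J] n=51: ρ(B_J) = cos(π/(n+1)) = cos(π/52) = 0.9982.
1 − cos²(π/52) = sin²(π/52) ⇒ √(1−ρ_J²) = sin(π/52) = 0.06038.
Young: ω* = 2/(1+√(1−ρ_J²)) = 2/(1+0.06038) = 2/1.06038 = 1.8861.
and ρ(B_{ω*}) = 1.8861 − 1 = 0.8861.

ω* = 1.8861, ρ_SOR = 0.8861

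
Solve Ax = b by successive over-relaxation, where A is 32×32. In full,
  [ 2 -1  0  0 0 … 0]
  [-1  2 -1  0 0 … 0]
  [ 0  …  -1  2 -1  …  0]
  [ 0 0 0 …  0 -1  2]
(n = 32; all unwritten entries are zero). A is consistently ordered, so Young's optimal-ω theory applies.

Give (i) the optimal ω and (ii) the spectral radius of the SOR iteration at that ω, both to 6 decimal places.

ω* = 1.826391, ρ_SOR = 0.826391

½·tridiag(1,0,1) at n=32: λ_k = cos(kπ/33); max |λ| at k=1 ⇒ ρ_J = cos(π/33) ≈ 0.995472.
√(1−ρ_J²) simplifies to sin(π/33) = 0.0950560.
ω* = 2/(1 + 0.0950560) = 2/1.0950560 = 1.826391.
ρ_SOR = ω* − 1 = 1.826391 − 1 = 0.826391.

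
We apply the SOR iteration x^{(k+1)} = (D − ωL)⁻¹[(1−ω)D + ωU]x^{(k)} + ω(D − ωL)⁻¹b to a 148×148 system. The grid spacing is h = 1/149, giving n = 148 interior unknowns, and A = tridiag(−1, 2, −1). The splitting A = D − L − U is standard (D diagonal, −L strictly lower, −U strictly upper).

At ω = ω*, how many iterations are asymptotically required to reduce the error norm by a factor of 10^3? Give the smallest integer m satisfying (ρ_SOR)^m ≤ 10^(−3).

With n=148, ρ(Jacobi) = cos(π/149) = 0.9997777.
√(1−ρ_J²) simplifies to sin(π/149) = 0.0210830.
Young: ω* = 2/(1+√(1−ρ_J²)) = 2/(1+0.0210830) = 2/1.0210830 = 1.9587046.
ρ_SOR = ω* − 1 = 1.9587046 − 1 = 0.9587046.
Need (0.9587046)^m ≤ 10^(−3): m ≥ 3·ln10/|ln 0.9587046| = 6.90776/0.0421723 = 163.799 ⇒ m = 164.

m = 164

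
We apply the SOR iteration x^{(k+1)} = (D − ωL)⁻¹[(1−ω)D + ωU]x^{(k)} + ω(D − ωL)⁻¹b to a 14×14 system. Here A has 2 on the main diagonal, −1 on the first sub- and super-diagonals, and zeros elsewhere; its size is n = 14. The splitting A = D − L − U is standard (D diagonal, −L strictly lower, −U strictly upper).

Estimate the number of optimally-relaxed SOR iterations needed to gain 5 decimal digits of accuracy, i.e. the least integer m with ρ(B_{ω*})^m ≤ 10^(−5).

m = 28

With n=14, ρ(Jacobi) = cos(π/15) = 0.9781476.
√(1−ρ_J²) = |sin(π/15)| = 0.2079117
Young: ω* = 2/(1+√(1−ρ_J²)) = 2/(1+0.2079117) = 2/1.2079117 = 1.6557502.
and ρ(B_{ω*}) = 1.6557502 − 1 = 0.6557502.
5·ln10 = 11.5129; −ln(0.6557502) = 0.421975; m = ⌈11.5129/0.421975⌉ = ⌈27.283⌉ = 28.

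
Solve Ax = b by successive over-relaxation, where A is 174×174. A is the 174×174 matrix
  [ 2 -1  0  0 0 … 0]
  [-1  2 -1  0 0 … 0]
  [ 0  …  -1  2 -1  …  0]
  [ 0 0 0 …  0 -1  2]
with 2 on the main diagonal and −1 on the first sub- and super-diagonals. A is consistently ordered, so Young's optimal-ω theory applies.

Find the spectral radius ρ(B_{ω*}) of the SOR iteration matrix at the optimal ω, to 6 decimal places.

spectrum of D⁻¹(L+U) = {cos(kπ/175) : 1≤k≤174}; ρ_J = cos(π/175) = 0.999839.
1 − cos²(π/175) = sin²(π/175) ⇒ √(1−ρ_J²) = sin(π/175) = 0.0179510.
ω* = 2 / (1 + 0.0179510) = 2 / 1.0179510 ≈ 1.964731.
Hence ρ(B_{ω*}) = 1.964731 − 1 = 0.964731.

ρ_SOR = 0.964731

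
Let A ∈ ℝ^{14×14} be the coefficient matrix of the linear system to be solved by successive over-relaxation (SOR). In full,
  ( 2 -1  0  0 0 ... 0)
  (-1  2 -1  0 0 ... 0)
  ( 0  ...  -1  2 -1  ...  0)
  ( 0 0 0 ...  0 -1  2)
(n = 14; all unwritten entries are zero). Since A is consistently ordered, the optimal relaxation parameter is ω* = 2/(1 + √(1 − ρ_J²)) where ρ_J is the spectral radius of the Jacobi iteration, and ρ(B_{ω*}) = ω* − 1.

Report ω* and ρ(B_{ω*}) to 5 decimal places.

spectrum of D⁻¹(L+U) = {cos(kπ/15) : 1≤k≤14}; ρ_J = cos(π/15) = 0.97815.
root = sin(π/15) = 0.207912  (since 1−cos² = sin²).
So ω* = 2/1.207912 = 1.65575 (Young).
ρ(B_{ω*}) = ω*−1 = 0.65575

ω* = 1.65575, ρ_SOR = 0.65575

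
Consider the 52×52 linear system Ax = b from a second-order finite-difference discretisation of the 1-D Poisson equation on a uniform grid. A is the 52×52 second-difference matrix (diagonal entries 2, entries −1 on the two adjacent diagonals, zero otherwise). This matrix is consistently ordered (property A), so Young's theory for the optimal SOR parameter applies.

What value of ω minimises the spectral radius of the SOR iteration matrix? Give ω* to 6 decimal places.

ω* = 1.888145

[ρ_J] n=52: ρ(B_J) = cos(π/(n+1)) = cos(π/53) = 0.998244.
√(1 − cos²(π/53)) = sin(π/53) ≈ 0.0592406.
ω* = 2/(1+0.0592406) = 1.888145
Hence ρ(B_{ω*}) = 1.888145 − 1 = 0.888145.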